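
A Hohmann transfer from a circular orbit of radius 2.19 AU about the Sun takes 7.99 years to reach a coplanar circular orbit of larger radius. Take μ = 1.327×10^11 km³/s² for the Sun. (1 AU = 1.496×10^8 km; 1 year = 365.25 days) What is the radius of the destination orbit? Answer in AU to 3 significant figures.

r₂ = 10.5 AU

In km: r₁ = 2.19 × 1.496×10^8 = 3.27624×10^8 km.
Transfer time t = 7.99 years × 365.25 × 86400 s = 2.52145224×10^8 s, and t = π√(a_t³/μ).
So a_t = (μ t²/π²)^(1/3) = (1.327×10^11 × (2.52145224×10^8)² / π²)^(1/3) = 9.4905×10^8 km.
Since a_t = (r₁ + r₂)/2, r₂ = 2a_t − r₁ = 2×9.4905×10^8 − 3.27624×10^8 = 1.570476×10^9 km.
In AU: r₂ = 1.570476×10^9 / 1.496×10^8 = 10.5 AU.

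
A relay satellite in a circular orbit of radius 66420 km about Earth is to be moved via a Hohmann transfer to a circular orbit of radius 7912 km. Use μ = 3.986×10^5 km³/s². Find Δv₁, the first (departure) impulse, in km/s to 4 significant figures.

Semi-major axis of the transfer orbit: a_t = (66420 + 7912)/2 = 37166 km.
Circular speed at r = 66420 km: v_c = √(μ/r) = 2.4497 km/s.
Transfer-orbit speed at the same r (vis-viva, a = a_t): v_t = √[μ(2/r − 1/a_t)] = 1.1303 km/s.
Δv₁ = |v_t − v_c| = |1.1303 − 2.4497| = 1.319 km/s.

Δv₁ = 1.319 km/s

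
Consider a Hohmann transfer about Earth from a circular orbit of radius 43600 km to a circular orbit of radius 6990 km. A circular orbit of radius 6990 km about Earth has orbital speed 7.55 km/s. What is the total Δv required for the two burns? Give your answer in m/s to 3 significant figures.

Δv = 3800 m/s

From the circular-orbit relation v² = μ/r at r = 6990 km: μ = v²r = (7.55)² × 6990 = 3.98447×10^5 km³/s².
Transfer-ellipse semi-major axis a_t = (r₁ + r₂)/2 = (43600 + 6990)/2 = 25295 km.
Circular speed at r₁: v₁ = √(μ/r₁) = √(3.98447×10^5/43600) = 3.023 km/s.
Transfer-orbit speed at r₁ (vis-viva): v_a = √[μ(2/r₁ − 1/a_t)] = 1.589 km/s.
First burn Δv₁ = |v_a − v₁| = 1.434 km/s.
At r₂, v₂ = √(μ/r₂) = 7.550 km/s.
Transfer-orbit speed at r₂: v_p = √[μ(2/r₂ − 1/a_t)] = 9.912 km/s.
Second burn Δv₂ = |v₂ − v_p| = 2.362 km/s.
Δv = Δv₁ + Δv₂ = 1.434 + 2.362 = 3.796 km/s.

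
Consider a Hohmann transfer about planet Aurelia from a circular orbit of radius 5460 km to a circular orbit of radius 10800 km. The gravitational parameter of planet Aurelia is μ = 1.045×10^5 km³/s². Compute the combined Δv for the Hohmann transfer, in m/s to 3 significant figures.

Δv = 1230 m/s

Semi-major axis of the transfer orbit: a_t = (5460 + 10800)/2 = 8130 km.
Circular speed at r₁: v₁ = √(μ/r₁) = √(1.045×10^5/5460) = 4.3748 km/s.
Transfer-orbit speed at r₁ (v² = μ(2/r − 1/a)): v_p = √[μ(2/r₁ − 1/a_t)] = 5.0423 km/s.
First burn Δv₁ = |v_p − v₁| = 0.6675 km/s.
At r₂, v₂ = √(μ/r₂) = 3.11062 km/s.
Transfer-orbit speed at r₂: v_a = √[μ(2/r₂ − 1/a_t)] = 2.54916 km/s.
Second burn Δv₂ = |v₂ − v_a| = 0.5615 km/s.
Total Δv = Δv₁ + Δv₂ = 1.229 km/s.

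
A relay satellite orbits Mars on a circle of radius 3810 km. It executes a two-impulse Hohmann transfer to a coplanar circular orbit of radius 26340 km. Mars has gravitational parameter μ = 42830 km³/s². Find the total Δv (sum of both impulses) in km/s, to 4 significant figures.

Δv = 1.713 km/s

Semi-major axis of the transfer orbit: a_t = (3810 + 26340)/2 = 15075 km.
At r₁ the circular-orbit speed is v₁ = √(μ/r₁) = 3.353 km/s.
On the transfer ellipse at r₁, vis-viva equation gives v_p = √[μ(2/r₁ − 1/a_t)] = 4.432 km/s.
First burn Δv₁ = |v_p − v₁| = 1.079 km/s.
Circular speed at r₂: v₂ = √(μ/r₂) = 1.2752 km/s.
Transfer-orbit speed at r₂: v_a = √[μ(2/r₂ − 1/a_t)] = 0.64106 km/s.
Second burn Δv₂ = |v₂ − v_a| = 0.6341 km/s.
Total Δv = Δv₁ + Δv₂ = 1.713 km/s.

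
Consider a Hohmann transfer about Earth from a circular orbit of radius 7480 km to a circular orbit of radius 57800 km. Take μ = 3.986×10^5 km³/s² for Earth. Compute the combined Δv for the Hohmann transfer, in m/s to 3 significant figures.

The Hohmann ellipse has a_t = (r₁ + r₂)/2 = 32640 km.
Circular speed at r₁: v₁ = √(μ/r₁) = √(3.986×10^5/7480) = 7.300 km/s.
Transfer-orbit speed at r₁ (vis-viva): v_p = √[μ(2/r₁ − 1/a_t)] = 9.714 km/s.
First burn Δv₁ = |v_p − v₁| = 2.414 km/s.
At r₂, v₂ = √(μ/r₂) = 2.626 km/s.
Transfer-orbit speed at r₂: v_a = √[μ(2/r₂ − 1/a_t)] = 1.257 km/s.
Second burn Δv₂ = |v₂ − v_a| = 1.369 km/s.
Δv = Δv₁ + Δv₂ = 2.414 + 1.369 = 3.783 km/s.

Δv = 3780 m/s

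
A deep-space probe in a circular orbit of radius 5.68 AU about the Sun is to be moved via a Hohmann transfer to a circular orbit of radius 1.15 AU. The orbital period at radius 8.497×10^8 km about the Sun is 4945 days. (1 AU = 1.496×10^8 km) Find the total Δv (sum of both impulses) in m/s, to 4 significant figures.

Δv = 13290 m/s

From Kepler's third law T² = 4π²r³/μ at r = 8.497×10^8 km, T = 4945 days = 4945 × 86400 s = 4.27248×10^8 s: μ = 4π²r³/T² = 1.32677×10^11 km³/s².
In km: r₁ = 5.68 × 1.496×10^8 = 8.49728×10^8 km; r₂ = 1.15 × 1.496×10^8 = 1.7204×10^8 km.
Semi-major axis of the transfer orbit: a_t = (8.49728×10^8 + 1.7204×10^8)/2 = 5.10884×10^8 km.
At r₁ the circular-orbit speed is v₁ = √(μ/r₁) = 12.4956 km/s.
Transfer-orbit speed at r₁ (vis-viva): v_a = √[μ(2/r₁ − 1/a_t)] = 7.25123 km/s.
First burn Δv₁ = |v_a − v₁| = 5.244 km/s.
At r₂, v₂ = √(μ/r₂) = 27.7705 km/s.
Transfer-orbit speed at r₂: v_p = √[μ(2/r₂ − 1/a_t)] = 35.8148 km/s.
Second burn Δv₂ = |v₂ − v_p| = 8.044 km/s.
Δv = Δv₁ + Δv₂ = 5.244 + 8.044 = 13.29 km/s.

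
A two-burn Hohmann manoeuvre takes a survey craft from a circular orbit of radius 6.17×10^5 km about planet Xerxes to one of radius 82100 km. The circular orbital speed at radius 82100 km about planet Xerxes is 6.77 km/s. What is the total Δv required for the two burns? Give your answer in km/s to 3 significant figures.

Δv = 3.50 km/s

From the circular-orbit relation v² = μ/r at r = 82100 km: μ = v²r = (6.77)² × 82100 = 3.76288×10^6 km³/s².
Transfer-ellipse semi-major axis a_t = (r₁ + r₂)/2 = (6.170×10^5 + 82100)/2 = 3.4955×10^5 km.
Circular speed at r₁: v₁ = √(μ/r₁) = √(3.76288×10^6/6.170×10^5) = 2.470 km/s.
On the transfer ellipse at r₁, v² = μ(2/r − 1/a) gives v_a = √[μ(2/r₁ − 1/a_t)] = 1.197 km/s.
First burn Δv₁ = |v_a − v₁| = 1.273 km/s.
Circular speed at r₂: v₂ = √(μ/r₂) = 6.770 km/s.
Transfer-orbit speed at r₂: v_p = √[μ(2/r₂ − 1/a_t)] = 8.994 km/s.
Second burn Δv₂ = |v₂ − v_p| = 2.224 km/s.
Total Δv = Δv₁ + Δv₂ = 3.497 km/s.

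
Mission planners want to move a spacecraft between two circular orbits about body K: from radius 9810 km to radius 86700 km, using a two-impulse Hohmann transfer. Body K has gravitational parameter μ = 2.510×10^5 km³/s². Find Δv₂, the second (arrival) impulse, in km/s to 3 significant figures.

Semi-major axis of the transfer orbit: a_t = (9810 + 86700)/2 = 48255 km.
On the circular orbit at r = 86700 km, v_c = √(μ/r) = 1.7015 km/s.
Transfer-orbit speed at the same r (vis-viva, a = a_t): v_t = √[μ(2/r − 1/a_t)] = 0.76717 km/s.
Δv₂ = |v_t − v_c| = |0.76717 − 1.7015| = 0.9343 km/s.

Δv₂ = 0.934 km/s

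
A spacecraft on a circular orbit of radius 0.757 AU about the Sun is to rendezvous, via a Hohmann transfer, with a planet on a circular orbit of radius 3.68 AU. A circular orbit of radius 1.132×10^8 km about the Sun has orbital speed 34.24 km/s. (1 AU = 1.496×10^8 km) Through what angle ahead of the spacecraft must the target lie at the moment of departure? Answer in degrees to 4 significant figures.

φ = 95.75°

From the circular-orbit relation v² = μ/r at r = 1.132×10^8 km: μ = v²r = (34.24)² × 1.132×10^8 = 1.32713×10^11 km³/s².
In km: r₁ = 0.757 × 1.496×10^8 = 1.132472×10^8 km; r₂ = 3.68 × 1.496×10^8 = 5.50528×10^8 km.
The Hohmann ellipse has a_t = (r₁ + r₂)/2 = 3.318876×10^8 km.
The half-period of the transfer ellipse is t = π√(a_t³/μ) = 5.2141×10^7 s.
The target's mean motion on its circular orbit is ω₂ = √(μ/r₂³) = 2.8203×10^-8 rad/s.
Angle swept by the target during transfer: ω₂·t = 1.4705 rad = 84.25°.
The spacecraft traverses 180° on the transfer ellipse, so the target must lead by 180° − 84.25° = 95.75°.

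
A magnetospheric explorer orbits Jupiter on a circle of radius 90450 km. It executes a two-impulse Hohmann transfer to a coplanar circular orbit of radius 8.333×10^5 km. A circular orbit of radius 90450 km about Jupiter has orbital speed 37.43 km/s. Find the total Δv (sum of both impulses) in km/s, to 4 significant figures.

From the circular-orbit relation v² = μ/r at r = 90450 km: μ = v²r = (37.43)² × 90450 = 1.26721×10^8 km³/s².
The Hohmann ellipse has a_t = (r₁ + r₂)/2 = 4.61875×10^5 km.
At r₁ the circular-orbit speed is v₁ = √(μ/r₁) = 37.430 km/s.
On the transfer ellipse at r₁, vis-viva equation gives v_p = √[μ(2/r₁ − 1/a_t)] = 50.276 km/s.
First burn Δv₁ = |v_p − v₁| = 12.846 km/s.
At r₂, v₂ = √(μ/r₂) = 12.3317 km/s.
Transfer-orbit speed at r₂: v_a = √[μ(2/r₂ − 1/a_t)] = 5.45714 km/s.
Second burn Δv₂ = |v₂ − v_a| = 6.8746 km/s.
Total Δv = Δv₁ + Δv₂ = 19.72 km/s.

Δv = 19.72 km/s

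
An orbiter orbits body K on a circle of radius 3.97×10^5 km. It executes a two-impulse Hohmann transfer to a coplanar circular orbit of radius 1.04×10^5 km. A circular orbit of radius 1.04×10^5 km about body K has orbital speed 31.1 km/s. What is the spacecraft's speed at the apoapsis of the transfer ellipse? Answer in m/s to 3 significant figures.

v = 10300 m/s

From the circular-orbit relation v² = μ/r at r = 1.04×10^5 km: μ = v²r = (31.1)² × 1.04×10^5 = 1.00590×10^8 km³/s².
The Hohmann ellipse has a_t = (r₁ + r₂)/2 = 2.505×10^5 km.
The apoapsis of the transfer ellipse is at r = 3.970×10^5 km.
From the vis-viva equation, v = √[μ(2/r − 1/a_t)] = 10.26 km/s.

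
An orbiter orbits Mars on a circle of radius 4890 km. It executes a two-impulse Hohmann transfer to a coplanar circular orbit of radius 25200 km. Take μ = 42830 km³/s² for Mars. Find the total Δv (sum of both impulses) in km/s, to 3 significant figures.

Δv = 1.43 km/s

Transfer-ellipse semi-major axis a_t = (r₁ + r₂)/2 = (4890 + 25200)/2 = 15045 km.
At r₁ the circular-orbit speed is v₁ = √(μ/r₁) = 2.9595 km/s.
On the transfer ellipse at r₁, vis-viva equation gives v_p = √[μ(2/r₁ − 1/a_t)] = 3.8302 km/s.
First burn Δv₁ = |v_p − v₁| = 0.8707 km/s.
Circular speed at r₂: v₂ = √(μ/r₂) = 1.30369 km/s.
Transfer-orbit speed at r₂: v_a = √[μ(2/r₂ − 1/a_t)] = 0.743245 km/s.
Second burn Δv₂ = |v₂ − v_a| = 0.5604 km/s.
Total Δv = Δv₁ + Δv₂ = 1.431 km/s.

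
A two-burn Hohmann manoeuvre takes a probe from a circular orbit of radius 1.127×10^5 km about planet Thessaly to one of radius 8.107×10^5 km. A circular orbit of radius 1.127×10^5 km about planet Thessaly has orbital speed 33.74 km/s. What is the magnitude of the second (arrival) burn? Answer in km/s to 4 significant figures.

From the circular-orbit relation v² = μ/r at r = 1.127×10^5 km: μ = v²r = (33.74)² × 1.127×10^5 = 1.28296×10^8 km³/s².
Transfer-ellipse semi-major axis a_t = (r₁ + r₂)/2 = (1.127×10^5 + 8.107×10^5)/2 = 4.617×10^5 km.
Circular speed at r = 8.107×10^5 km: v_c = √(μ/r) = 12.58 km/s.
Vis-viva on the transfer ellipse at r = 8.107×10^5 km gives v_t = √[μ(2/r − 1/a_t)] = 6.215 km/s.
Δv₂ = |v_t − v_c| = |6.215 − 12.58| = 6.365 km/s.

Δv₂ = 6.365 km/s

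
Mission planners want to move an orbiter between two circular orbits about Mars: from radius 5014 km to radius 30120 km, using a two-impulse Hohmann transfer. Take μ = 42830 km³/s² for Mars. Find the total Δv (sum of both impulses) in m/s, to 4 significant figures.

Δv = 1460 m/s

Transfer-ellipse semi-major axis a_t = (r₁ + r₂)/2 = (5014 + 30120)/2 = 17567 km.
Circular speed at r₁: v₁ = √(μ/r₁) = √(42830/5014) = 2.9227 km/s.
On the transfer ellipse at r₁, vis-viva equation gives v_p = √[μ(2/r₁ − 1/a_t)] = 3.8270 km/s.
First burn Δv₁ = |v_p − v₁| = 0.9043 km/s.
At r₂, v₂ = √(μ/r₂) = 1.1925 km/s.
Transfer-orbit speed at r₂: v_a = √[μ(2/r₂ − 1/a_t)] = 0.63707 km/s.
Second burn Δv₂ = |v₂ − v_a| = 0.5554 km/s.
Total Δv = Δv₁ + Δv₂ = 1.460 km/s.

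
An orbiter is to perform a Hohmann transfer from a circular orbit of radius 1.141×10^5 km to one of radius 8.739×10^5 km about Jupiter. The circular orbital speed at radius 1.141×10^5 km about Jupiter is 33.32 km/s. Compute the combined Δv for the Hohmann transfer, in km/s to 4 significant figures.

From the circular-orbit relation v² = μ/r at r = 1.141×10^5 km: μ = v²r = (33.32)² × 1.141×10^5 = 1.26676×10^8 km³/s².
The Hohmann ellipse has a_t = (r₁ + r₂)/2 = 4.940×10^5 km.
At r₁ the circular-orbit speed is v₁ = √(μ/r₁) = 33.32 km/s.
Transfer-orbit speed at r₁ (vis-viva): v_p = √[μ(2/r₁ − 1/a_t)] = 44.32 km/s.
First burn Δv₁ = |v_p − v₁| = 11.00 km/s.
Circular speed at r₂: v₂ = √(μ/r₂) = 12.0397 km/s.
Transfer-orbit speed at r₂: v_a = √[μ(2/r₂ − 1/a_t)] = 5.78624 km/s.
Second burn Δv₂ = |v₂ − v_a| = 6.253 km/s.
Total Δv = Δv₁ + Δv₂ = 17.25 km/s.

Δv = 17.25 km/s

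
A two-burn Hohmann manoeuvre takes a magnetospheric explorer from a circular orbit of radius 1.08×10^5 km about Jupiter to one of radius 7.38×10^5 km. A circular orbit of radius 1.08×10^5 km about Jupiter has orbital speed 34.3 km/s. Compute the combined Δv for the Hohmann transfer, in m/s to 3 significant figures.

From the circular-orbit relation v² = μ/r at r = 1.08×10^5 km: μ = v²r = (34.3)² × 1.08×10^5 = 1.27061×10^8 km³/s².
Transfer-ellipse semi-major axis a_t = (r₁ + r₂)/2 = (1.080×10^5 + 7.380×10^5)/2 = 4.230×10^5 km.
At r₁ the circular-orbit speed is v₁ = √(μ/r₁) = 34.30 km/s.
Transfer-orbit speed at r₁ (vis-viva equation): v_p = √[μ(2/r₁ − 1/a_t)] = 45.31 km/s.
First burn Δv₁ = |v_p − v₁| = 11.01 km/s.
At r₂, v₂ = √(μ/r₂) = 13.121 km/s.
Transfer-orbit speed at r₂: v_a = √[μ(2/r₂ − 1/a_t)] = 6.6301 km/s.
Second burn Δv₂ = |v₂ − v_a| = 6.491 km/s.
Total Δv = Δv₁ + Δv₂ = 17.50 km/s.

Δv = 17500 m/s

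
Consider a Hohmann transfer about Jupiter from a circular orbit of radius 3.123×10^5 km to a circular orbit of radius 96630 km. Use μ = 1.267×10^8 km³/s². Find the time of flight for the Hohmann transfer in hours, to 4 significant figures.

t = 7.168 hours

Transfer-ellipse semi-major axis a_t = (r₁ + r₂)/2 = (3.123×10^5 + 96630)/2 = 2.04465×10^5 km.
Transfer time t = π√(a_t³/μ) = π√((2.04465×10^5)³ / 1.267×10^8) = 25804 s.
Converting: 25804 s ÷ 3600 s/hour = 7.168 hours.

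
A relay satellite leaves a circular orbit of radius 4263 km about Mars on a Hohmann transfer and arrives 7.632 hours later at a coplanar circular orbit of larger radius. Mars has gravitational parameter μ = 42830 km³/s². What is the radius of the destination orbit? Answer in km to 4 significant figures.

Transfer time t = 7.632 hours = 27475.2 s, and t = π√(a_t³/μ).
So a_t = (μ t²/π²)^(1/3) = (42830 × (27475.2)² / π²)^(1/3) = 14852 km.
Since a_t = (r₁ + r₂)/2, r₂ = 2a_t − r₁ = 2×14852 − 4263 = 25441 km.

r₂ = 25440 km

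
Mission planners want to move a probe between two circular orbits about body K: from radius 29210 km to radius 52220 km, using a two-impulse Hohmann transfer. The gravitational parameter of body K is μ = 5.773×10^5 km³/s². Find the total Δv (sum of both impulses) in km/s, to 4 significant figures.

Δv = 1.098 km/s

The Hohmann ellipse has a_t = (r₁ + r₂)/2 = 40715 km.
At r₁ the circular-orbit speed is v₁ = √(μ/r₁) = 4.4456 km/s.
On the transfer ellipse at r₁, v² = μ(2/r − 1/a) gives v_p = √[μ(2/r₁ − 1/a_t)] = 5.0347 km/s.
First burn Δv₁ = |v_p − v₁| = 0.5891 km/s.
At r₂, v₂ = √(μ/r₂) = 3.3249 km/s.
Transfer-orbit speed at r₂: v_a = √[μ(2/r₂ − 1/a_t)] = 2.8162 km/s.
Second burn Δv₂ = |v₂ − v_a| = 0.5087 km/s.
Δv = Δv₁ + Δv₂ = 0.5891 + 0.5087 = 1.098 km/s.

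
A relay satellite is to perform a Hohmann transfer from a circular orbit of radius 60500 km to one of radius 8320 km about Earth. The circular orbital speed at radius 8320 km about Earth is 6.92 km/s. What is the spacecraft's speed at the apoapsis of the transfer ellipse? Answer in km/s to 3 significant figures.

v = 1.26 km/s

From the circular-orbit relation v² = μ/r at r = 8320 km: μ = v²r = (6.92)² × 8320 = 3.98415×10^5 km³/s².
Semi-major axis of the transfer orbit: a_t = (60500 + 8320)/2 = 34410 km.
The apoapsis of the transfer ellipse is at r = 60500 km.
Applying v² = μ(2/r − 1/a_t): v = 1.262 km/s.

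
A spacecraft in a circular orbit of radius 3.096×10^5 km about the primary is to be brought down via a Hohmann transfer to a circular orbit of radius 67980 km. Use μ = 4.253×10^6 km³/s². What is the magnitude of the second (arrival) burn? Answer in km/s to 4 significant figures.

Δv₂ = 2.219 km/s

The Hohmann ellipse has a_t = (r₁ + r₂)/2 = 1.8879×10^5 km.
Circular speed at r = 67980 km: v_c = √(μ/r) = 7.9096 km/s.
Vis-viva on the transfer ellipse at r = 67980 km gives v_t = √[μ(2/r − 1/a_t)] = 10.129 km/s.
Δv₂ = |v_t − v_c| = |10.129 − 7.9096| = 2.219 km/s.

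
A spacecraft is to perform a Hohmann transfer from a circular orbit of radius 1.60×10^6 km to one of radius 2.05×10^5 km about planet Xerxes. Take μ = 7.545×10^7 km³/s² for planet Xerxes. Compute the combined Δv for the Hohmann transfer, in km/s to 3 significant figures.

The Hohmann ellipse has a_t = (r₁ + r₂)/2 = 9.025×10^5 km.
Circular speed at r₁: v₁ = √(μ/r₁) = √(7.545×10^7/1.600×10^6) = 6.8670 km/s.
On the transfer ellipse at r₁, v² = μ(2/r − 1/a) gives v_a = √[μ(2/r₁ − 1/a_t)] = 3.2728 km/s.
First burn Δv₁ = |v_a − v₁| = 3.5942 km/s.
Circular speed at r₂: v₂ = √(μ/r₂) = 19.1846 km/s.
Transfer-orbit speed at r₂: v_p = √[μ(2/r₂ − 1/a_t)] = 25.5440 km/s.
Second burn Δv₂ = |v₂ − v_p| = 6.3594 km/s.
Δv = Δv₁ + Δv₂ = 3.5942 + 6.3594 = 9.954 km/s.

Δv = 9.95 km/s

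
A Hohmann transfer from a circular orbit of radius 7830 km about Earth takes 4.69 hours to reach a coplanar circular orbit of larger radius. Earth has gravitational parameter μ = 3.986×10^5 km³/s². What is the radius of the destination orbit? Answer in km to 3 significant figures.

Transfer time t = 4.69 hours = 16884 s, and t = π√(a_t³/μ).
So a_t = (μ t²/π²)^(1/3) = (3.986×10^5 × (16884)² / π²)^(1/3) = 22580 km.
Since a_t = (r₁ + r₂)/2, r₂ = 2a_t − r₁ = 2×22580 − 7830 = 37330 km.

r₂ = 37300 km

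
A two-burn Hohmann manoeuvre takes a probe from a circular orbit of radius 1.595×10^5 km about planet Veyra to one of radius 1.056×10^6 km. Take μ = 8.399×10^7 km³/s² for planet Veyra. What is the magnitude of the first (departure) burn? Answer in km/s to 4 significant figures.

Δv₁ = 7.301 km/s

The Hohmann ellipse has a_t = (r₁ + r₂)/2 = 6.0775×10^5 km.
Circular speed at r = 1.595×10^5 km: v_c = √(μ/r) = 22.947 km/s.
Vis-viva on the transfer ellipse at r = 1.595×10^5 km gives v_t = √[μ(2/r − 1/a_t)] = 30.248 km/s.
Δv₁ = |v_t − v_c| = |30.248 − 22.947| = 7.301 km/s.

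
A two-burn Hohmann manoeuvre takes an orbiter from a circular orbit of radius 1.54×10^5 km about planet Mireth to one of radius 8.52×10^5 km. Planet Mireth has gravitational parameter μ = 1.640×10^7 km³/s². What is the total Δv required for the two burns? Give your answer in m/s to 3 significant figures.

Semi-major axis of the transfer orbit: a_t = (1.540×10^5 + 8.520×10^5)/2 = 5.030×10^5 km.
At r₁ the circular-orbit speed is v₁ = √(μ/r₁) = 10.320 km/s.
Transfer-orbit speed at r₁ (vis-viva equation): v_p = √[μ(2/r₁ − 1/a_t)] = 13.431 km/s.
First burn Δv₁ = |v_p − v₁| = 3.111 km/s.
At r₂, v₂ = √(μ/r₂) = 4.3873 km/s.
Transfer-orbit speed at r₂: v_a = √[μ(2/r₂ − 1/a_t)] = 2.4276 km/s.
Second burn Δv₂ = |v₂ − v_a| = 1.960 km/s.
Total Δv = Δv₁ + Δv₂ = 5.071 km/s.

Δv = 5070 m/s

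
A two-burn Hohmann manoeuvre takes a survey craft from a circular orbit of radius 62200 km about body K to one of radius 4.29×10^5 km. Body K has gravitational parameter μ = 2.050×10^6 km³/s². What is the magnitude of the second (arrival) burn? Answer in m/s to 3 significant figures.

Δv₂ = 1090 m/s

Semi-major axis of the transfer orbit: a_t = (62200 + 4.290×10^5)/2 = 2.456×10^5 km.
Circular speed at r = 4.290×10^5 km: v_c = √(μ/r) = 2.186 km/s.
Vis-viva on the transfer ellipse at r = 4.290×10^5 km gives v_t = √[μ(2/r − 1/a_t)] = 1.100 km/s.
Δv₂ = |v_t − v_c| = |1.100 − 2.186| = 1.086 km/s.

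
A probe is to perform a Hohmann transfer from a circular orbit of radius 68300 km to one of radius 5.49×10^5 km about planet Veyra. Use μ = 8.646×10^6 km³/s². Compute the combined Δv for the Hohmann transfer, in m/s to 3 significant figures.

Semi-major axis of the transfer orbit: a_t = (68300 + 5.490×10^5)/2 = 3.0865×10^5 km.
At r₁ the circular-orbit speed is v₁ = √(μ/r₁) = 11.251 km/s.
On the transfer ellipse at r₁, vis-viva gives v_p = √[μ(2/r₁ − 1/a_t)] = 15.005 km/s.
First burn Δv₁ = |v_p − v₁| = 3.754 km/s.
At r₂, v₂ = √(μ/r₂) = 3.9685 km/s.
Transfer-orbit speed at r₂: v_a = √[μ(2/r₂ − 1/a_t)] = 1.8668 km/s.
Second burn Δv₂ = |v₂ − v_a| = 2.102 km/s.
Δv = Δv₁ + Δv₂ = 3.754 + 2.102 = 5.856 km/s.

Δv = 5860 m/s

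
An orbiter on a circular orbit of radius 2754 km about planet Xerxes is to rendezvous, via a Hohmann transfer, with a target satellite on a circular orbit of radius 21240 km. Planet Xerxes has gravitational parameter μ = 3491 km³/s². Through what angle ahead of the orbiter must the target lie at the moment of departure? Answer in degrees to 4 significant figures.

φ = 103.6°

Transfer-ellipse semi-major axis a_t = (r₁ + r₂)/2 = (2754 + 21240)/2 = 11997 km.
Transfer time t = π√(a_t³/μ) = 69869 s.
The target's mean motion on its circular orbit is ω₂ = √(μ/r₂³) = 1.9087×10^-5 rad/s.
Angle swept by the target during transfer: ω₂·t = 1.3336 rad = 76.41°.
Arrival is 180° from departure on the ellipse, so φ = 180° − 76.41° = 103.6°.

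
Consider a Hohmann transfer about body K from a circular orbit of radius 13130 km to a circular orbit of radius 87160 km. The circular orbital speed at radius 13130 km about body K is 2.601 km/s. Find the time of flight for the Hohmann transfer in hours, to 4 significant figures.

t = 32.88 hours

From the circular-orbit relation v² = μ/r at r = 13130 km: μ = v²r = (2.601)² × 13130 = 88827.1 km³/s².
The Hohmann ellipse has a_t = (r₁ + r₂)/2 = 50145 km.
By Kepler's third law the transfer-orbit period is T = 2π√(a_t³/μ), so t = T/2 = 1.1836×10^5 s.
Converting: 1.1836×10^5 s ÷ 3600 s/hour = 32.88 hours.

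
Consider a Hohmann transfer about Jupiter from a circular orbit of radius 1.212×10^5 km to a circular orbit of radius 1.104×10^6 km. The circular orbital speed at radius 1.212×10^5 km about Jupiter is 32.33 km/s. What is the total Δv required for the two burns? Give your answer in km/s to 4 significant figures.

From the circular-orbit relation v² = μ/r at r = 1.212×10^5 km: μ = v²r = (32.33)² × 1.212×10^5 = 1.26682×10^8 km³/s².
The Hohmann ellipse has a_t = (r₁ + r₂)/2 = 6.126×10^5 km.
At r₁ the circular-orbit speed is v₁ = √(μ/r₁) = 32.33 km/s.
On the transfer ellipse at r₁, vis-viva equation gives v_p = √[μ(2/r₁ − 1/a_t)] = 43.40 km/s.
First burn Δv₁ = |v_p − v₁| = 11.07 km/s.
Circular speed at r₂: v₂ = √(μ/r₂) = 10.712 km/s.
Transfer-orbit speed at r₂: v_a = √[μ(2/r₂ − 1/a_t)] = 4.7647 km/s.
Second burn Δv₂ = |v₂ − v_a| = 5.947 km/s.
Δv = Δv₁ + Δv₂ = 11.07 + 5.947 = 17.02 km/s.

Δv = 17.02 km/s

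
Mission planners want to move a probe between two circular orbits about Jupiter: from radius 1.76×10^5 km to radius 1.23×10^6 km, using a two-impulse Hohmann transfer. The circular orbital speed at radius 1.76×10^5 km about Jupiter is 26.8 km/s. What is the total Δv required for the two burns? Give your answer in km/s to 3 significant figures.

Δv = 13.7 km/s

From the circular-orbit relation v² = μ/r at r = 1.76×10^5 km: μ = v²r = (26.8)² × 1.76×10^5 = 1.26410×10^8 km³/s².
Transfer-ellipse semi-major axis a_t = (r₁ + r₂)/2 = (1.760×10^5 + 1.230×10^6)/2 = 7.030×10^5 km.
At r₁ the circular-orbit speed is v₁ = √(μ/r₁) = 26.800 km/s.
On the transfer ellipse at r₁, v² = μ(2/r − 1/a) gives v_p = √[μ(2/r₁ − 1/a_t)] = 35.449 km/s.
First burn Δv₁ = |v_p − v₁| = 8.649 km/s.
Circular speed at r₂: v₂ = √(μ/r₂) = 10.1377 km/s.
Transfer-orbit speed at r₂: v_a = √[μ(2/r₂ − 1/a_t)] = 5.07244 km/s.
Second burn Δv₂ = |v₂ − v_a| = 5.065 km/s.
Total Δv = Δv₁ + Δv₂ = 13.71 km/s.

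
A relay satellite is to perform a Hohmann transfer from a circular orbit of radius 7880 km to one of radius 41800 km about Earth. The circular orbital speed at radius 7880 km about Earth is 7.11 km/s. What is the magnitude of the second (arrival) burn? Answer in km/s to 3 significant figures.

Δv₂ = 1.35 km/s

From the circular-orbit relation v² = μ/r at r = 7880 km: μ = v²r = (7.11)² × 7880 = 3.98351×10^5 km³/s².
Transfer-ellipse semi-major axis a_t = (r₁ + r₂)/2 = (7880 + 41800)/2 = 24840 km.
Circular speed at r = 41800 km: v_c = √(μ/r) = 3.087 km/s.
Transfer-orbit speed at the same r (vis-viva, a = a_t): v_t = √[μ(2/r − 1/a_t)] = 1.739 km/s.
Δv₂ = |v_t − v_c| = |1.739 − 3.087| = 1.348 km/s.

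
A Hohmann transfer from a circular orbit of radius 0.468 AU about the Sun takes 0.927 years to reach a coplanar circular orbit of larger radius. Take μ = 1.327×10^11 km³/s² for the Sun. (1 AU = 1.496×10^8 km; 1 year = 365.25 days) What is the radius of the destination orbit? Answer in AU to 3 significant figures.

In km: r₁ = 0.468 × 1.496×10^8 = 7.00128×10^7 km.
Transfer time t = 0.927 years × 365.25 × 86400 s = 2.92538952×10^7 s, and t = π√(a_t³/μ).
So a_t = (μ t²/π²)^(1/3) = (1.327×10^11 × (2.92538952×10^7)² / π²)^(1/3) = 2.2576×10^8 km.
Since a_t = (r₁ + r₂)/2, r₂ = 2a_t − r₁ = 2×2.2576×10^8 − 7.00128×10^7 = 3.815072×10^8 km.
In AU: r₂ = 3.815072×10^8 / 1.496×10^8 = 2.55 AU.

r₂ = 2.55 AU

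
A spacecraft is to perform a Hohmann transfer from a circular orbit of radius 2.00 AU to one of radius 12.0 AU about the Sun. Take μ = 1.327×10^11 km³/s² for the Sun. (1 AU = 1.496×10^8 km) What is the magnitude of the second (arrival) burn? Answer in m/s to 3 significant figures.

In km: r₁ = 2.00 × 1.496×10^8 = 2.992×10^8 km; r₂ = 12.0 × 1.496×10^8 = 1.7952×10^9 km.
Semi-major axis of the transfer orbit: a_t = (2.992×10^8 + 1.7952×10^9)/2 = 1.0472×10^9 km.
On the circular orbit at r = 1.7952×10^9 km, v_c = √(μ/r) = 8.598 km/s.
Transfer-orbit speed at the same r (vis-viva, a = a_t): v_t = √[μ(2/r − 1/a_t)] = 4.596 km/s.
Δv₂ = |v_t − v_c| = |4.596 − 8.598| = 4.002 km/s.

Δv₂ = 4000 m/s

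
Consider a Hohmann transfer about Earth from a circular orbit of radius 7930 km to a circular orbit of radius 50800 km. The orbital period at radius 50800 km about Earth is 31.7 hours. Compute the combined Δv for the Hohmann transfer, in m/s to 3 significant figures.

From Kepler's third law T² = 4π²r³/μ at r = 50800 km, T = 31.7 hours = 31.7 × 3600 s = 1.1412×10^5 s: μ = 4π²r³/T² = 3.97400×10^5 km³/s².
Semi-major axis of the transfer orbit: a_t = (7930 + 50800)/2 = 29365 km.
Circular speed at r₁: v₁ = √(μ/r₁) = √(3.97400×10^5/7930) = 7.079 km/s.
On the transfer ellipse at r₁, v² = μ(2/r − 1/a) gives v_p = √[μ(2/r₁ − 1/a_t)] = 9.311 km/s.
First burn Δv₁ = |v_p − v₁| = 2.232 km/s.
Circular speed at r₂: v₂ = √(μ/r₂) = 2.7969 km/s.
Transfer-orbit speed at r₂: v_a = √[μ(2/r₂ − 1/a_t)] = 1.4535 km/s.
Second burn Δv₂ = |v₂ − v_a| = 1.343 km/s.
Δv = Δv₁ + Δv₂ = 2.232 + 1.343 = 3.575 km/s.

Δv = 3580 m/s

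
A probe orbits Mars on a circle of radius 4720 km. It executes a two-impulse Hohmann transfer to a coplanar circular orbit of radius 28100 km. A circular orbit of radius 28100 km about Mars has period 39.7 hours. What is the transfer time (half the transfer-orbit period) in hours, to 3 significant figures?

From Kepler's third law T² = 4π²r³/μ at r = 28100 km, T = 39.7 hours = 39.7 × 3600 s = 1.4292×10^5 s: μ = 4π²r³/T² = 42883.7 km³/s².
Transfer-ellipse semi-major axis a_t = (r₁ + r₂)/2 = (4720 + 28100)/2 = 16410 km.
By Kepler's third law the transfer-orbit period is T = 2π√(a_t³/μ), so t = T/2 = 31890 s.
Converting: 31890 s ÷ 3600 s/hour = 8.86 hours.

t = 8.86 hours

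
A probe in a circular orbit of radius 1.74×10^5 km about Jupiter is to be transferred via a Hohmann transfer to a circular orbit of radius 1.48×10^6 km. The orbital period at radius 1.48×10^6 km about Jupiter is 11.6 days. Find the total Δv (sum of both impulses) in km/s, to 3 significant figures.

From Kepler's third law T² = 4π²r³/μ at r = 1.48×10^6 km, T = 11.6 days = 11.6 × 86400 s = 1.00224×10^6 s: μ = 4π²r³/T² = 1.27409×10^8 km³/s².
Semi-major axis of the transfer orbit: a_t = (1.740×10^5 + 1.480×10^6)/2 = 8.270×10^5 km.
Circular speed at r₁: v₁ = √(μ/r₁) = √(1.27409×10^8/1.740×10^5) = 27.06 km/s.
Transfer-orbit speed at r₁ (vis-viva equation): v_p = √[μ(2/r₁ − 1/a_t)] = 36.20 km/s.
First burn Δv₁ = |v_p − v₁| = 9.140 km/s.
At r₂, v₂ = √(μ/r₂) = 9.278 km/s.
Transfer-orbit speed at r₂: v_a = √[μ(2/r₂ − 1/a_t)] = 4.256 km/s.
Second burn Δv₂ = |v₂ − v_a| = 5.022 km/s.
Δv = Δv₁ + Δv₂ = 9.140 + 5.022 = 14.16 km/s.

Δv = 14.2 km/s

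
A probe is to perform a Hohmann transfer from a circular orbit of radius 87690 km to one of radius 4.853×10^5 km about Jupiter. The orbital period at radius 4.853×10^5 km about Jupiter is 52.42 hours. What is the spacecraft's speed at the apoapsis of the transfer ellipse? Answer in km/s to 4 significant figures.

v = 8.939 km/s

From Kepler's third law T² = 4π²r³/μ at r = 4.853×10^5 km, T = 52.42 hours = 52.42 × 3600 s = 1.88712×10^5 s: μ = 4π²r³/T² = 1.26704×10^8 km³/s².
The Hohmann ellipse has a_t = (r₁ + r₂)/2 = 2.86495×10^5 km.
At apoapsis, r = 4.853×10^5 km.
From the vis-viva equation, v = √[μ(2/r − 1/a_t)] = 8.939 km/s.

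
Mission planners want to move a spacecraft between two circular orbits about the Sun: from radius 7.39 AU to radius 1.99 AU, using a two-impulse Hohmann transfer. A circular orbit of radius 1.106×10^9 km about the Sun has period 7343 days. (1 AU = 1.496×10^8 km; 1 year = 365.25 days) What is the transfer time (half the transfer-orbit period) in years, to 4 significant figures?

From Kepler's third law T² = 4π²r³/μ at r = 1.106×10^9 km, T = 7343 days = 7343 × 86400 s = 6.344352×10^8 s: μ = 4π²r³/T² = 1.32694×10^11 km³/s².
In km: r₁ = 7.39 × 1.496×10^8 = 1.105544×10^9 km; r₂ = 1.99 × 1.496×10^8 = 2.97704×10^8 km.
Transfer-ellipse semi-major axis a_t = (r₁ + r₂)/2 = (1.105544×10^9 + 2.97704×10^8)/2 = 7.01624×10^8 km.
Transfer time t = π√(a_t³/μ) = π√((7.01624×10^8)³ / 1.32694×10^11) = 1.6028×10^8 s.
Converting: 1.6028×10^8 s ÷ 3.15576×10^7 s/year (365.25 × 86400) = 5.079 years.

t = 5.079 years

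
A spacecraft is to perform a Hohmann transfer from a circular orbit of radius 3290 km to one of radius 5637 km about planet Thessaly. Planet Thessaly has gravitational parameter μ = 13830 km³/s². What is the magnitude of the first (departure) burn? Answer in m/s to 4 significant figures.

The Hohmann ellipse has a_t = (r₁ + r₂)/2 = 4463.5 km.
On the circular orbit at r = 3290 km, v_c = √(μ/r) = 2.0503 km/s.
Transfer-orbit speed at the same r (vis-viva, a = a_t): v_t = √[μ(2/r − 1/a_t)] = 2.3041 km/s.
Δv₁ = |v_t − v_c| = |2.3041 − 2.0503| = 0.2538 km/s.

Δv₁ = 253.8 m/s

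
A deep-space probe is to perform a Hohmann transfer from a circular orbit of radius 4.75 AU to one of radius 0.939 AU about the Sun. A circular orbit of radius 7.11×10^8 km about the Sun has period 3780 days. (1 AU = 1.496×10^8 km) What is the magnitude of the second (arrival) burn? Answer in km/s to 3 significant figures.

From Kepler's third law T² = 4π²r³/μ at r = 7.11×10^8 km, T = 3780 days = 3780 × 86400 s = 3.26592×10^8 s: μ = 4π²r³/T² = 1.33032×10^11 km³/s².
In km: r₁ = 4.75 × 1.496×10^8 = 7.106×10^8 km; r₂ = 0.939 × 1.496×10^8 = 1.404744×10^8 km.
The Hohmann ellipse has a_t = (r₁ + r₂)/2 = 4.255372×10^8 km.
Circular speed at r = 1.404744×10^8 km: v_c = √(μ/r) = 30.774 km/s.
Vis-viva on the transfer ellipse at r = 1.404744×10^8 km gives v_t = √[μ(2/r − 1/a_t)] = 39.767 km/s.
Δv₂ = |v_t − v_c| = |39.767 − 30.774| = 8.993 km/s.

Δv₂ = 8.99 km/s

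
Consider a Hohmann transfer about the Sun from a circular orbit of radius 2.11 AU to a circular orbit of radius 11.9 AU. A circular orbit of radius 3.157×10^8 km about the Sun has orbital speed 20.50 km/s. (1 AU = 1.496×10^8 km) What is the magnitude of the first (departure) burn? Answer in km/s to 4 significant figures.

Δv₁ = 6.220 km/s

From the circular-orbit relation v² = μ/r at r = 3.157×10^8 km: μ = v²r = (20.50)² × 3.157×10^8 = 1.32673×10^11 km³/s².
In km: r₁ = 2.11 × 1.496×10^8 = 3.15656×10^8 km; r₂ = 11.9 × 1.496×10^8 = 1.78024×10^9 km.
Transfer-ellipse semi-major axis a_t = (r₁ + r₂)/2 = (3.15656×10^8 + 1.78024×10^9)/2 = 1.047948×10^9 km.
On the circular orbit at r = 3.15656×10^8 km, v_c = √(μ/r) = 20.50 km/s.
Vis-viva on the transfer ellipse at r = 3.15656×10^8 km gives v_t = √[μ(2/r − 1/a_t)] = 26.72 km/s.
Δv₁ = |v_t − v_c| = |26.72 − 20.50| = 6.220 km/s.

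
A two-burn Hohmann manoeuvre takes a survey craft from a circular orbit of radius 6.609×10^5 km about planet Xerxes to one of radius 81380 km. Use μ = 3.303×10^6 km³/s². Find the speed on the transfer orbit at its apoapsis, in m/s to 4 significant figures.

Transfer-ellipse semi-major axis a_t = (r₁ + r₂)/2 = (6.609×10^5 + 81380)/2 = 3.7114×10^5 km.
At apoapsis, r = 6.609×10^5 km.
From the vis-viva equation, v = √[μ(2/r − 1/a_t)] = 1.047 km/s.

v = 1047 m/s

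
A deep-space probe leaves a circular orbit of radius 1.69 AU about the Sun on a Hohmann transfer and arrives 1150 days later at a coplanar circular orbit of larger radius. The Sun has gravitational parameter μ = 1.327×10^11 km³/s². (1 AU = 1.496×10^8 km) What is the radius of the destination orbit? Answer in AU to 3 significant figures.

r₂ = 5.13 AU

In km: r₁ = 1.69 × 1.496×10^8 = 2.52824×10^8 km.
Transfer time t = 1150 days = 9.936×10^7 s, and t = π√(a_t³/μ).
So a_t = (μ t²/π²)^(1/3) = (1.327×10^11 × (9.936×10^7)² / π²)^(1/3) = 5.1011×10^8 km.
Since a_t = (r₁ + r₂)/2, r₂ = 2a_t − r₁ = 2×5.1011×10^8 − 2.52824×10^8 = 7.67396×10^8 km.
In AU: r₂ = 7.67396×10^8 / 1.496×10^8 = 5.13 AU.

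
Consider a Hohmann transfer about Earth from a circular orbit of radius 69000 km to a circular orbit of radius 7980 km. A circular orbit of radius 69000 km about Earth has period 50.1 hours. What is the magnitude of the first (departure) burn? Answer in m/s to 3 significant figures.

Δv₁ = 1310 m/s

From Kepler's third law T² = 4π²r³/μ at r = 69000 km, T = 50.1 hours = 50.1 × 3600 s = 1.8036×10^5 s: μ = 4π²r³/T² = 3.98682×10^5 km³/s².
Transfer-ellipse semi-major axis a_t = (r₁ + r₂)/2 = (69000 + 7980)/2 = 38490 km.
On the circular orbit at r = 69000 km, v_c = √(μ/r) = 2.404 km/s.
Vis-viva on the transfer ellipse at r = 69000 km gives v_t = √[μ(2/r − 1/a_t)] = 1.095 km/s.
Δv₁ = |v_t − v_c| = |1.095 − 2.404| = 1.309 km/s.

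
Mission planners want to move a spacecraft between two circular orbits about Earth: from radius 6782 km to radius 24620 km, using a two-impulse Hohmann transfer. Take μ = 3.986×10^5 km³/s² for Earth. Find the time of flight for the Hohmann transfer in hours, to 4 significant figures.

Semi-major axis of the transfer orbit: a_t = (6782 + 24620)/2 = 15701 km.
By Kepler's third law the transfer-orbit period is T = 2π√(a_t³/μ), so t = T/2 = 9790 s.
Converting: 9790 s ÷ 3600 s/hour = 2.719 hours.

t = 2.719 hours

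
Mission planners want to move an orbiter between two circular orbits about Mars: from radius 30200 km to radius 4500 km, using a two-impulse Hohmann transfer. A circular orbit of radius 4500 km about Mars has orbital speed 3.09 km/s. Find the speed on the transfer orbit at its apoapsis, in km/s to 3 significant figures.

From the circular-orbit relation v² = μ/r at r = 4500 km: μ = v²r = (3.09)² × 4500 = 42966.4 km³/s².
The Hohmann ellipse has a_t = (r₁ + r₂)/2 = 17350 km.
At apoapsis, r = 30200 km.
Vis-viva: v = √[μ(2/r − 1/a_t)] = √[42966.4 × (2/30200 − 1/17350)] = 0.6075 km/s.

v = 0.607 km/s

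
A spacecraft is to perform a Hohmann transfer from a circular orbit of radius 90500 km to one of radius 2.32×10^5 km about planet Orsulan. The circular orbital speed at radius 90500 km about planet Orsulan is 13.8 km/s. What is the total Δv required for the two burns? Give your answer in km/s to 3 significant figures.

Δv = 4.91 km/s

From the circular-orbit relation v² = μ/r at r = 90500 km: μ = v²r = (13.8)² × 90500 = 1.72348×10^7 km³/s².
Semi-major axis of the transfer orbit: a_t = (90500 + 2.320×10^5)/2 = 1.6125×10^5 km.
Circular speed at r₁: v₁ = √(μ/r₁) = √(1.72348×10^7/90500) = 13.800 km/s.
Transfer-orbit speed at r₁ (v² = μ(2/r − 1/a)): v_p = √[μ(2/r₁ − 1/a_t)] = 16.553 km/s.
First burn Δv₁ = |v_p − v₁| = 2.753 km/s.
Circular speed at r₂: v₂ = √(μ/r₂) = 8.619 km/s.
Transfer-orbit speed at r₂: v_a = √[μ(2/r₂ − 1/a_t)] = 6.457 km/s.
Second burn Δv₂ = |v₂ − v_a| = 2.162 km/s.
Total Δv = Δv₁ + Δv₂ = 4.915 km/s.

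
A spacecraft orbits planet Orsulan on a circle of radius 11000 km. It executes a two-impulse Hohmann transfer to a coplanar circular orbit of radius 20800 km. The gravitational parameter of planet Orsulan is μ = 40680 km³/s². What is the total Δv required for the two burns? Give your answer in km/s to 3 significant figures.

Δv = 0.512 km/s

Transfer-ellipse semi-major axis a_t = (r₁ + r₂)/2 = (11000 + 20800)/2 = 15900 km.
Circular speed at r₁: v₁ = √(μ/r₁) = √(40680/11000) = 1.92307 km/s.
Transfer-orbit speed at r₁ (vis-viva): v_p = √[μ(2/r₁ − 1/a_t)] = 2.19952 km/s.
First burn Δv₁ = |v_p − v₁| = 0.27645 km/s.
Circular speed at r₂: v₂ = √(μ/r₂) = 1.39849 km/s.
Transfer-orbit speed at r₂: v_a = √[μ(2/r₂ − 1/a_t)] = 1.16321 km/s.
Second burn Δv₂ = |v₂ − v_a| = 0.23528 km/s.
Total Δv = Δv₁ + Δv₂ = 0.5117 km/s.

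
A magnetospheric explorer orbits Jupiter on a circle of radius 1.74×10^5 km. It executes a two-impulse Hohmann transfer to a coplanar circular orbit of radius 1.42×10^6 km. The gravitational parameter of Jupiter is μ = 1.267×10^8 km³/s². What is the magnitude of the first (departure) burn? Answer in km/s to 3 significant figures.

The Hohmann ellipse has a_t = (r₁ + r₂)/2 = 7.970×10^5 km.
On the circular orbit at r = 1.740×10^5 km, v_c = √(μ/r) = 26.9845 km/s.
Transfer-orbit speed at the same r (vis-viva, a = a_t): v_t = √[μ(2/r − 1/a_t)] = 36.0188 km/s.
Δv₁ = |v_t − v_c| = |36.0188 − 26.9845| = 9.034 km/s.

Δv₁ = 9.03 km/s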